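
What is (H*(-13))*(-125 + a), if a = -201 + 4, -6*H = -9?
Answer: 6279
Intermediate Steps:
H = 3/2 (H = -1/6*(-9) = 3/2 ≈ 1.5000)
a = -197
(H*(-13))*(-125 + a) = ((3/2)*(-13))*(-125 - 197) = -39/2*(-322) = 6279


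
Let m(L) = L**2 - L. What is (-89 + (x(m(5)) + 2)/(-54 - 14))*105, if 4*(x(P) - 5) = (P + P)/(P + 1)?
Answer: -636245/68 ≈ -9356.5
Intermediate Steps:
x(P) = 5 + P/(2*(1 + P)) (x(P) = 5 + ((P + P)/(P + 1))/4 = 5 + ((2*P)/(1 + P))/4 = 5 + (2*P/(1 + P))/4 = 5 + P/(2*(1 + P)))
(-89 + (x(m(5)) + 2)/(-54 - 14))*105 = (-89 + ((10 + 11*(5*(-1 + 5)))/(2*(1 + 5*(-1 + 5))) + 2)/(-54 - 14))*105 = (-89 + ((10 + 11*(5*4))/(2*(1 + 5*4)) + 2)/(-68))*105 = (-89 + ((10 + 11*20)/(2*(1 + 20)) + 2)*(-1/68))*105 = (-89 + ((1/2)*(10 + 220)/21 + 2)*(-1/68))*105 = (-89 + ((1/2)*(1/21)*230 + 2)*(-1/68))*105 = (-89 + (115/21 + 2)*(-1/68))*105 = (-89 + (157/21)*(-1/68))*105 = (-89 - 157/1428)*105 = -127249/1428*105 = -636245/68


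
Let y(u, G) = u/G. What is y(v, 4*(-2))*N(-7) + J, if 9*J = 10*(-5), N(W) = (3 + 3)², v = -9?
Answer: 629/18 ≈ 34.944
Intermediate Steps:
N(W) = 36 (N(W) = 6² = 36)
J = -50/9 (J = (10*(-5))/9 = (⅑)*(-50) = -50/9 ≈ -5.5556)
y(v, 4*(-2))*N(-7) + J = -9/(4*(-2))*36 - 50/9 = -9/(-8)*36 - 50/9 = -9*(-⅛)*36 - 50/9 = (9/8)*36 - 50/9 = 81/2 - 50/9 = 629/18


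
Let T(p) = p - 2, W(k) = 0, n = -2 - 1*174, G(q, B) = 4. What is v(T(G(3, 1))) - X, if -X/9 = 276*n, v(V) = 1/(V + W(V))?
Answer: -874367/2 ≈ -4.3718e+5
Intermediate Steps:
n = -176 (n = -2 - 174 = -176)
T(p) = -2 + p
v(V) = 1/V (v(V) = 1/(V + 0) = 1/V)
X = 437184 (X = -2484*(-176) = -9*(-48576) = 437184)
v(T(G(3, 1))) - X = 1/(-2 + 4) - 1*437184 = 1/2 - 437184 = -874367/2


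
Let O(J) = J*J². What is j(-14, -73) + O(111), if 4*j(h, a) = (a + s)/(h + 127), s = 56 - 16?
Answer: 618169179/452 ≈ 1.3676e+6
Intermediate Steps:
s = 40
O(J) = J³
j(h, a) = (40 + a)/(4*(127 + h)) (j(h, a) = ((a + 40)/(h + 127))/4 = ((40 + a)/(127 + h))/4 = (40 + a)/(4*(127 + h)))
j(-14, -73) + O(111) = (40 - 73)/(4*(127 - 14)) + 111³ = (¼)*(-33)/113 + 1367631 = (¼)*(1/113)*(-33) + 1367631 = -33/452 + 1367631 = 618169179/452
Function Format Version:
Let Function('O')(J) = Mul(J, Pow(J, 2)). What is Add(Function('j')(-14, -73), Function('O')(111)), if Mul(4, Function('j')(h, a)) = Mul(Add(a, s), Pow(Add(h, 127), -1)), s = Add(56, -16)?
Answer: Rational(618169179, 452) ≈ 1.3676e+6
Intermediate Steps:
s = 40
Function('O')(J) = Pow(J, 3)
Function('j')(h, a) = Mul(Rational(1, 4), Pow(Add(127, h), -1), Add(40, a)) (Function('j')(h, a) = Mul(Rational(1, 4), Mul(Add(a, 40), Pow(Add(h, 127), -1))) = Mul(Rational(1, 4), Mul(Add(40, a), Pow(Add(127, h), -1))) = Mul(Rational(1, 4), Mul(Pow(Add(127, h), -1), Add(40, a))) = Mul(Rational(1, 4), Pow(Add(127, h), -1), Add(40, a)))
Add(Function('j')(-14, -73), Function('O')(111)) = Add(Mul(Rational(1, 4), Pow(Add(127, -14), -1), Add(40, -73)), Pow(111, 3)) = Add(Mul(Rational(1, 4), Pow(113, -1), -33), 1367631) = Add(Mul(Rational(1, 4), Rational(1, 113), -33), 1367631) = Add(Rational(-33, 452), 1367631) = Rational(618169179, 452)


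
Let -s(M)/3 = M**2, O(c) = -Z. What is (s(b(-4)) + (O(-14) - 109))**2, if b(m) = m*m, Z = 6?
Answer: 779689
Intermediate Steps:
b(m) = m**2
O(c) = -6 (O(c) = -1*6 = -6)
s(M) = -3*M**2
(s(b(-4)) + (O(-14) - 109))**2 = (-3*((-4)**2)**2 + (-6 - 109))**2 = (-3*16**2 - 115)**2 = (-3*256 - 115)**2 = (-768 - 115)**2 = (-883)**2 = 779689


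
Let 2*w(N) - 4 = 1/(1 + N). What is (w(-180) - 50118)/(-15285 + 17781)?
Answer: -17941529/893568 ≈ -20.079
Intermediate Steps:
w(N) = 2 + 1/(2*(1 + N))
(w(-180) - 50118)/(-15285 + 17781) = ((5 + 4*(-180))/(2*(1 - 180)) - 50118)/(-15285 + 17781) = ((1/2)*(5 - 720)/(-179) - 50118)/2496 = ((1/2)*(-1/179)*(-715) - 50118)*(1/2496) = (715/358 - 50118)*(1/2496) = -17941529/358*1/2496 = -17941529/893568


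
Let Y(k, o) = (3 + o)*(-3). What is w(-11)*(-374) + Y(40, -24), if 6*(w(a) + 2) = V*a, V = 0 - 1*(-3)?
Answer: 2868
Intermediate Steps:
V = 3 (V = 0 + 3 = 3)
Y(k, o) = -9 - 3*o
w(a) = -2 + a/2 (w(a) = -2 + (3*a)/6 = -2 + a/2)
w(-11)*(-374) + Y(40, -24) = (-2 + (½)*(-11))*(-374) + (-9 - 3*(-24)) = (-2 - 11/2)*(-374) + (-9 + 72) = -15/2*(-374) + 63 = 2805 + 63 = 2868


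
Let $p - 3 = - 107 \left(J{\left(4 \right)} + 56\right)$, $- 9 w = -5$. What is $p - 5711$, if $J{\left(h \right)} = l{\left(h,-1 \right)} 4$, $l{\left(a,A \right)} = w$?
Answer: $- \frac{107440}{9} \approx -11938.0$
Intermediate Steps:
$w = \frac{5}{9}$ ($w = \left(- \frac{1}{9}\right) \left(-5\right) = \frac{5}{9} \approx 0.55556$)
$l{\left(a,A \right)} = \frac{5}{9}$
$J{\left(h \right)} = \frac{20}{9}$ ($J{\left(h \right)} = \frac{5}{9} \cdot 4 = \frac{20}{9}$)
$p = - \frac{56041}{9}$ ($p = 3 - 107 \left(\frac{20}{9} + 56\right) = 3 - \frac{56068}{9} = - \frac{56041}{9} \approx -6226.8$)
$p - 5711 = - \frac{56041}{9} - 5711 = - \frac{107440}{9}$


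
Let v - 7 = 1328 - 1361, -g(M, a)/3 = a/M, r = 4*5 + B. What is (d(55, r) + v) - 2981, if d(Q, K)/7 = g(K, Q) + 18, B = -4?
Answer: -47251/16 ≈ -2953.2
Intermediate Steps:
r = 16 (r = 4*5 - 4 = 20 - 4 = 16)
g(M, a) = -3*a/M
v = -26 (v = 7 + (1328 - 1361) = 7 - 33 = -26)
d(Q, K) = 126 - 21*Q/K (d(Q, K) = 7*(-3*Q/K + 18) = 7*(18 - 3*Q/K) = 126 - 21*Q/K)
(d(55, r) + v) - 2981 = ((126 - 21*55/16) - 26) - 2981 = ((126 - 21*55*1/16) - 26) - 2981 = ((126 - 1155/16) - 26) - 2981 = (861/16 - 26) - 2981 = 445/16 - 2981 = -47251/16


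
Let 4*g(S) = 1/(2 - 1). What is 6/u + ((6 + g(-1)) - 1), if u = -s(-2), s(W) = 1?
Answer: -3/4 ≈ -0.75000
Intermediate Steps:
g(S) = 1/4 (g(S) = 1/(4*(2 - 1)) = (1/4)/1 = (1/4)*1 = 1/4)
u = -1 (u = -1*1 = -1)
6/u + ((6 + g(-1)) - 1) = 6/(-1) + ((6 + 1/4) - 1) = -1*6 + (25/4 - 1) = -6 + 21/4 = -3/4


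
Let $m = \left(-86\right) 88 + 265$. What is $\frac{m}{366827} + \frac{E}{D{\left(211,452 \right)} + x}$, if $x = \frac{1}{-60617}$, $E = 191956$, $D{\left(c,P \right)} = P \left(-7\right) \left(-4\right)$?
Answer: $\frac{4262721818440051}{281418211423077} \approx 15.147$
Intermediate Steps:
$D{\left(c,P \right)} = 28 P$ ($D{\left(c,P \right)} = - 7 P \left(-4\right) = 28 P$)
$m = -7303$ ($m = -7568 + 265 = -7303$)
$x = - \frac{1}{60617} \approx -1.6497 \cdot 10^{-5}$
$\frac{m}{366827} + \frac{E}{D{\left(211,452 \right)} + x} = - \frac{7303}{366827} + \frac{191956}{28 \cdot 452 - \frac{1}{60617}} = \left(-7303\right) \frac{1}{366827} + \frac{191956}{12656 - \frac{1}{60617}} = - \frac{7303}{366827} + \frac{191956}{\frac{767168751}{60617}} = - \frac{7303}{366827} + 191956 \cdot \frac{60617}{767168751} = - \frac{7303}{366827} + \frac{11635796852}{767168751} = \frac{4262721818440051}{281418211423077}$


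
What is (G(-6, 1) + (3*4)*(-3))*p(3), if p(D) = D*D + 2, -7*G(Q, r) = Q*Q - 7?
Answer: -3091/7 ≈ -441.57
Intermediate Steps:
G(Q, r) = 1 - Q²/7 (G(Q, r) = -(Q*Q - 7)/7 = -(Q² - 7)/7 = -(-7 + Q²)/7 = 1 - Q²/7)
p(D) = 2 + D² (p(D) = D² + 2 = 2 + D²)
(G(-6, 1) + (3*4)*(-3))*p(3) = ((1 - ⅐*(-6)²) + (3*4)*(-3))*(2 + 3²) = ((1 - ⅐*36) + 12*(-3))*(2 + 9) = ((1 - 36/7) - 36)*11 = (-29/7 - 36)*11 = -281/7*11 = -3091/7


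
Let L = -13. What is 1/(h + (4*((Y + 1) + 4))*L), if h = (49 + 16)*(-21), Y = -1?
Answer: -1/1573 ≈ -0.00063573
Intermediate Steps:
h = -1365 (h = 65*(-21) = -1365)
1/(h + (4*((Y + 1) + 4))*L) = 1/(-1365 + (4*((-1 + 1) + 4))*(-13)) = 1/(-1365 + (4*(0 + 4))*(-13)) = 1/(-1365 + (4*4)*(-13)) = 1/(-1365 + 16*(-13)) = 1/(-1365 - 208) = 1/(-1573) = -1/1573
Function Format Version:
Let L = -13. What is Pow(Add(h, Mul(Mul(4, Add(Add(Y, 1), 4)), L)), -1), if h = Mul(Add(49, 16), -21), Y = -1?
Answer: Rational(-1, 1573) ≈ -0.00063573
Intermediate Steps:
h = -1365 (h = Mul(65, -21) = -1365)
Pow(Add(h, Mul(Mul(4, Add(Add(Y, 1), 4)), L)), -1) = Pow(Add(-1365, Mul(Mul(4, Add(Add(-1, 1), 4)), -13)), -1) = Pow(Add(-1365, Mul(Mul(4, Add(0, 4)), -13)), -1) = Pow(Add(-1365, Mul(Mul(4, 4), -13)), -1) = Pow(Add(-1365, Mul(16, -13)), -1) = Pow(Add(-1365, -208), -1) = Pow(-1573, -1) = Rational(-1, 1573)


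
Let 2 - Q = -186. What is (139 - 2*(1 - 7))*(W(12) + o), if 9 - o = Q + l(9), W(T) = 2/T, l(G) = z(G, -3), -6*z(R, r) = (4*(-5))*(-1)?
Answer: -53001/2 ≈ -26501.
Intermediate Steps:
Q = 188 (Q = 2 - 1*(-186) = 2 + 186 = 188)
z(R, r) = -10/3 (z(R, r) = -4*(-5)*(-1)/6 = -(-10)*(-1)/3 = -⅙*20 = -10/3)
l(G) = -10/3
o = -527/3 (o = 9 - (188 - 10/3) = 9 - 1*554/3 = 9 - 554/3 = -527/3 ≈ -175.67)
(139 - 2*(1 - 7))*(W(12) + o) = (139 - 2*(1 - 7))*(2/12 - 527/3) = (139 - 2*(-6))*(2*(1/12) - 527/3) = (139 - 1*(-12))*(⅙ - 527/3) = (139 + 12)*(-351/2) = 151*(-351/2) = -53001/2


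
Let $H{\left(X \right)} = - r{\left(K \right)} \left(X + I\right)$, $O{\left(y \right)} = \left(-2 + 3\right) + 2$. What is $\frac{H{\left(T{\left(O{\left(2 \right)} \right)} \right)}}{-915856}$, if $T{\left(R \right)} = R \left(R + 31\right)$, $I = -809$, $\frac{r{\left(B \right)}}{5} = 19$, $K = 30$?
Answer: $- \frac{67165}{915856} \approx -0.073336$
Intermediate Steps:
$r{\left(B \right)} = 95$ ($r{\left(B \right)} = 5 \cdot 19 = 95$)
$O{\left(y \right)} = 3$ ($O{\left(y \right)} = 1 + 2 = 3$)
$T{\left(R \right)} = R \left(31 + R\right)$
$H{\left(X \right)} = 76855 - 95 X$ ($H{\left(X \right)} = - 95 \left(X - 809\right) = - 95 \left(-809 + X\right) = - (-76855 + 95 X) = 76855 - 95 X$)
$\frac{H{\left(T{\left(O{\left(2 \right)} \right)} \right)}}{-915856} = \frac{76855 - 95 \cdot 3 \left(31 + 3\right)}{-915856} = \left(76855 - 95 \cdot 3 \cdot 34\right) \left(- \frac{1}{915856}\right) = \left(76855 - 9690\right) \left(- \frac{1}{915856}\right) = 67165 \left(- \frac{1}{915856}\right) = - \frac{67165}{915856}$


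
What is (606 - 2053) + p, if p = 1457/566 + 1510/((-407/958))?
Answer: -1151505095/230362 ≈ -4998.7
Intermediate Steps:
p = -818171281/230362 (p = 1457*(1/566) + 1510/((-407*1/958)) = 1457/566 + 1510/(-407/958) = 1457/566 + 1510*(-958/407) = 1457/566 - 1446580/407 = -818171281/230362 ≈ -3551.7)
(606 - 2053) + p = (606 - 2053) - 818171281/230362 = -1447 - 818171281/230362 = -1151505095/230362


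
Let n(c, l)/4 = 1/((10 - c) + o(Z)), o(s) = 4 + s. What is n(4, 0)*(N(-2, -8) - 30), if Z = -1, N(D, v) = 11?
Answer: -76/9 ≈ -8.4444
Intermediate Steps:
n(c, l) = 4/(13 - c) (n(c, l) = 4/((10 - c) + (4 - 1)) = 4/((10 - c) + 3) = 4/(13 - c))
n(4, 0)*(N(-2, -8) - 30) = (4/(13 - 1*4))*(11 - 30) = (4/(13 - 4))*(-19) = (4/9)*(-19) = -76/9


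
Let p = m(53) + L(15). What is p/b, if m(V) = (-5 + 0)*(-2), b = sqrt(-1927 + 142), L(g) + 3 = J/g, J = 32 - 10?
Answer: -127*I*sqrt(1785)/26775 ≈ -0.2004*I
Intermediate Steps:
J = 22
L(g) = -3 + 22/g
b = I*sqrt(1785) (b = sqrt(-1785) = I*sqrt(1785) ≈ 42.249*I)
m(V) = 10 (m(V) = -5*(-2) = 10)
p = 127/15 (p = 10 + (-3 + 22/15) = 10 - 23/15 = 127/15 ≈ 8.4667)
p/b = 127/(15*((I*sqrt(1785)))) = 127*(-I*sqrt(1785)/1785)/15 = -127*I*sqrt(1785)/26775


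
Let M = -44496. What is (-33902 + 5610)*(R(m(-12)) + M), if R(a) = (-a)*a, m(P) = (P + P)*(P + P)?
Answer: 10645487424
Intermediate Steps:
m(P) = 4*P² (m(P) = (2*P)*(2*P) = 4*P²)
R(a) = -a²
(-33902 + 5610)*(R(m(-12)) + M) = (-33902 + 5610)*(-(4*(-12)²)² - 44496) = -28292*(-(4*144)² - 44496) = -28292*(-1*576² - 44496) = -28292*(-1*331776 - 44496) = -28292*(-331776 - 44496) = -28292*(-376272) = 10645487424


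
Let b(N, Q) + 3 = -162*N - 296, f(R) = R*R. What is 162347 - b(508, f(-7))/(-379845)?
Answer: 12333322724/75969 ≈ 1.6235e+5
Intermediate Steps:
f(R) = R²
b(N, Q) = -299 - 162*N (b(N, Q) = -3 + (-162*N - 296) = -3 + (-296 - 162*N) = -299 - 162*N)
162347 - b(508, f(-7))/(-379845) = 162347 - (-299 - 162*508)/(-379845) = 162347 - (-299 - 82296)*(-1)/379845 = 162347 - (-82595)*(-1)/379845 = 162347 - 1*16519/75969 = 162347 - 16519/75969 = 12333322724/75969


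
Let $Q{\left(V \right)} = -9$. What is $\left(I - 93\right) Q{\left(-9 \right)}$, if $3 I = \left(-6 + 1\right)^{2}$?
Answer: $762$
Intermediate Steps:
$I = \frac{25}{3}$ ($I = \frac{\left(-6 + 1\right)^{2}}{3} = \frac{\left(-5\right)^{2}}{3} = \frac{1}{3} \cdot 25 = \frac{25}{3} \approx 8.3333$)
$\left(I - 93\right) Q{\left(-9 \right)} = \left(\frac{25}{3} - 93\right) \left(-9\right) = \left(- \frac{254}{3}\right) \left(-9\right) = 762$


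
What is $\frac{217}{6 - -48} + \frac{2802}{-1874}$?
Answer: $\frac{127675}{50598} \approx 2.5233$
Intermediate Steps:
$\frac{217}{6 - -48} + \frac{2802}{-1874} = \frac{217}{6 + 48} + 2802 \left(- \frac{1}{1874}\right) = \frac{217}{54} - \frac{1401}{937} = \frac{127675}{50598}$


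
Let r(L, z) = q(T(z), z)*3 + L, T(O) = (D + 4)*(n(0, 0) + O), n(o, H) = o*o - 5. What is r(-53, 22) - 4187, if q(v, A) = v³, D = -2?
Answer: 113672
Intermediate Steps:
n(o, H) = -5 + o² (n(o, H) = o² - 5 = -5 + o²)
T(O) = -10 + 2*O (T(O) = (-2 + 4)*((-5 + 0²) + O) = 2*((-5 + 0) + O) = 2*(-5 + O) = -10 + 2*O)
r(L, z) = L + 3*(-10 + 2*z)³ (r(L, z) = (-10 + 2*z)³*3 + L = 3*(-10 + 2*z)³ + L = L + 3*(-10 + 2*z)³)
r(-53, 22) - 4187 = (-53 + 24*(-5 + 22)³) - 4187 = (-53 + 24*17³) - 4187 = (-53 + 24*4913) - 4187 = (-53 + 117912) - 4187 = 117859 - 4187 = 113672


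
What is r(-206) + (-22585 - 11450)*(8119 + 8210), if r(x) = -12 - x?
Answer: -555757321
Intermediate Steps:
r(-206) + (-22585 - 11450)*(8119 + 8210) = (-12 - 1*(-206)) + (-22585 - 11450)*(8119 + 8210) = (-12 + 206) - 34035*16329 = 194 - 555757515 = -555757321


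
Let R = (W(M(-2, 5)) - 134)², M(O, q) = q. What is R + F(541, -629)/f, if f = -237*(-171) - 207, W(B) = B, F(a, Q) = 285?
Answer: 44731027/2688 ≈ 16641.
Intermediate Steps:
f = 40320 (f = 40527 - 207 = 40320)
R = 16641 (R = (5 - 134)² = (-129)² = 16641)
R + F(541, -629)/f = 16641 + 285/40320 = 16641 + 285*(1/40320) = 16641 + 19/2688 = 44731027/2688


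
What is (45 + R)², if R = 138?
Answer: 33489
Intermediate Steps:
(45 + R)² = (45 + 138)² = 183² = 33489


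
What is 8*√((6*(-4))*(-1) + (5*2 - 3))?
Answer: 8*√31 ≈ 44.542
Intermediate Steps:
8*√((6*(-4))*(-1) + (5*2 - 3)) = 8*√(-24*(-1) + (10 - 3)) = 8*√(24 + 7) = 8*√31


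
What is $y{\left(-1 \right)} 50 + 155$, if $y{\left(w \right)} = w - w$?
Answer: $155$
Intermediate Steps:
$y{\left(w \right)} = 0$
$y{\left(-1 \right)} 50 + 155 = 0 \cdot 50 + 155 = 0 + 155 = 155$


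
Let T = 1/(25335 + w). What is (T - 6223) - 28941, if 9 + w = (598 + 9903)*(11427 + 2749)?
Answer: -5235480120327/148887502 ≈ -35164.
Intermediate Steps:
w = 148862167 (w = -9 + (598 + 9903)*(11427 + 2749) = -9 + 10501*14176 = -9 + 148862176 = 148862167)
T = 1/148887502 (T = 1/(25335 + 148862167) = 1/148887502 ≈ 6.7165e-9)
(T - 6223) - 28941 = (1/148887502 - 6223) - 28941 = -926526924945/148887502 - 28941 = -5235480120327/148887502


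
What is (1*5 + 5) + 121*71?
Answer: 8601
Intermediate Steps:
(1*5 + 5) + 121*71 = (5 + 5) + 8591 = 10 + 8591 = 8601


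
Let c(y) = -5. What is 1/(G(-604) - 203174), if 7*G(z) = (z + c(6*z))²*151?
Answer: 1/7797259 ≈ 1.2825e-7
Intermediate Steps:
G(z) = 151*(-5 + z)²/7 (G(z) = ((z - 5)²*151)/7 = ((-5 + z)²*151)/7 = (151*(-5 + z)²)/7 = 151*(-5 + z)²/7)
1/(G(-604) - 203174) = 1/(151*(-5 - 604)²/7 - 203174) = 1/((151/7)*(-609)² - 203174) = 1/((151/7)*370881 - 203174) = 1/(8000433 - 203174) = 1/7797259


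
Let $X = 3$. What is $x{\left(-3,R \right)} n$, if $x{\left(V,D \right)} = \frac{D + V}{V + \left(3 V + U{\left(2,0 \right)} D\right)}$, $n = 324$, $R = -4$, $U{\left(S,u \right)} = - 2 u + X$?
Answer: $\frac{189}{2} \approx 94.5$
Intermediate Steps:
$U{\left(S,u \right)} = 3 - 2 u$ ($U{\left(S,u \right)} = - 2 u + 3 = 3 - 2 u$)
$x{\left(V,D \right)} = \frac{D + V}{3 D + 4 V}$ ($x{\left(V,D \right)} = \frac{D + V}{V + \left(3 V + \left(3 - 0\right) D\right)} = \frac{D + V}{V + \left(3 V + \left(3 + 0\right) D\right)} = \frac{D + V}{V + \left(3 V + 3 D\right)} = \frac{D + V}{V + \left(3 D + 3 V\right)} = \frac{D + V}{3 D + 4 V}$)
$x{\left(-3,R \right)} n = \frac{-4 - 3}{3 \left(-4\right) + 4 \left(-3\right)} 324 = \frac{1}{-12 - 12} \left(-7\right) 324 = \frac{1}{-24} \left(-7\right) 324 = \left(- \frac{1}{24}\right) \left(-7\right) 324 = \frac{7}{24} \cdot 324 = \frac{189}{2}$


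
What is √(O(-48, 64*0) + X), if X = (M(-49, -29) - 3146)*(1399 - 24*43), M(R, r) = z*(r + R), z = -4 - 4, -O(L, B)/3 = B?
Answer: I*√925574 ≈ 962.07*I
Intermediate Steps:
O(L, B) = -3*B
z = -8
M(R, r) = -8*R - 8*r (M(R, r) = -8*(r + R) = -8*(R + r) = -8*R - 8*r)
X = -925574 (X = ((-8*(-49) - 8*(-29)) - 3146)*(1399 - 24*43) = ((392 + 232) - 3146)*(1399 - 1032) = (624 - 3146)*367 = -2522*367 = -925574)
√(O(-48, 64*0) + X) = √(-192*0 - 925574) = √(-3*0 - 925574) = √(0 - 925574) = √(-925574) = I*√925574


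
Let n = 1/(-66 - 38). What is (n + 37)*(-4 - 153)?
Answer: -603979/104 ≈ -5807.5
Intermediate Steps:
n = -1/104 (n = 1/(-104) = -1/104 ≈ -0.0096154)
(n + 37)*(-4 - 153) = (-1/104 + 37)*(-4 - 153) = (3847/104)*(-157) = -603979/104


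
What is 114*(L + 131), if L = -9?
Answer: 13908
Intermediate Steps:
114*(L + 131) = 114*(-9 + 131) = 114*122 = 13908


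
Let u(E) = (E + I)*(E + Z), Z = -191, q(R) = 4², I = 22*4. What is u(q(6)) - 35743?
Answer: -53943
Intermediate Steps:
I = 88
q(R) = 16
u(E) = (-191 + E)*(88 + E) (u(E) = (E + 88)*(E - 191) = (88 + E)*(-191 + E) = (-191 + E)*(88 + E))
u(q(6)) - 35743 = (-16808 + 16² - 103*16) - 35743 = (-16808 + 256 - 1648) - 35743 = -18200 - 35743 = -53943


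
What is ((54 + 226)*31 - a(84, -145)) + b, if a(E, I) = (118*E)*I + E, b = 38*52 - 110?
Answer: 1447702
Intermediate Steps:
b = 1866 (b = 1976 - 110 = 1866)
a(E, I) = E + 118*E*I (a(E, I) = 118*E*I + E = E + 118*E*I)
((54 + 226)*31 - a(84, -145)) + b = ((54 + 226)*31 - 84*(1 + 118*(-145))) + 1866 = (280*31 - 84*(1 - 17110)) + 1866 = (8680 - 84*(-17109)) + 1866 = (8680 - 1*(-1437156)) + 1866 = (8680 + 1437156) + 1866 = 1445836 + 1866 = 1447702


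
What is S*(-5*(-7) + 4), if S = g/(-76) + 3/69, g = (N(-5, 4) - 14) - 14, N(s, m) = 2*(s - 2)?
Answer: 20319/874 ≈ 23.248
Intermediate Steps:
N(s, m) = -4 + 2*s (N(s, m) = 2*(-2 + s) = -4 + 2*s)
g = -42 (g = ((-4 + 2*(-5)) - 14) - 14 = ((-4 - 10) - 14) - 14 = (-14 - 14) - 14 = -28 - 14 = -42)
S = 521/874 (S = -42/(-76) + 3/69 = -42*(-1/76) + 3*(1/69) = 21/38 + 1/23 = 521/874 ≈ 0.59611)
S*(-5*(-7) + 4) = 521*(-5*(-7) + 4)/874 = 521*(35 + 4)/874 = (521/874)*39 = 20319/874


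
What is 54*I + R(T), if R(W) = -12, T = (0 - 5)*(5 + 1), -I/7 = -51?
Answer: 19266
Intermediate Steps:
I = 357 (I = -7*(-51) = 357)
T = -30 (T = -5*6 = -30)
54*I + R(T) = 54*357 - 12 = 19278 - 12 = 19266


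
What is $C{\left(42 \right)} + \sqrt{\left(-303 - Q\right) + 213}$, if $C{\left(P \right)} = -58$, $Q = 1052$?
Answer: $-58 + i \sqrt{1142} \approx -58.0 + 33.794 i$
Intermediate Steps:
$C{\left(42 \right)} + \sqrt{\left(-303 - Q\right) + 213} = -58 + \sqrt{\left(-303 - 1052\right) + 213} = -58 + \sqrt{-1355 + 213} = -58 + \sqrt{-1142} = -58 + i \sqrt{1142}$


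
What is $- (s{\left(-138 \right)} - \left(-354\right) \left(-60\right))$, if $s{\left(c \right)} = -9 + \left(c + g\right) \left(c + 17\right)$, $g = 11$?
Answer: $5882$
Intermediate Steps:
$s{\left(c \right)} = -9 + \left(11 + c\right) \left(17 + c\right)$ ($s{\left(c \right)} = -9 + \left(c + 11\right) \left(c + 17\right) = -9 + \left(11 + c\right) \left(17 + c\right)$)
$- (s{\left(-138 \right)} - \left(-354\right) \left(-60\right)) = - (\left(178 + \left(-138\right)^{2} + 28 \left(-138\right)\right) - \left(-354\right) \left(-60\right)) = - (\left(178 + 19044 - 3864\right) - 21240) = - (15358 - 21240) = \left(-1\right) \left(-5882\right) = 5882$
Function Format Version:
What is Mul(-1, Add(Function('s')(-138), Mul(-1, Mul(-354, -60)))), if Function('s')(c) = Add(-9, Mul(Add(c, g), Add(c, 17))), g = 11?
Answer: 5882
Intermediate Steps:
Function('s')(c) = Add(-9, Mul(Add(11, c), Add(17, c))) (Function('s')(c) = Add(-9, Mul(Add(c, 11), Add(c, 17))) = Add(-9, Mul(Add(11, c), Add(17, c))))
Mul(-1, Add(Function('s')(-138), Mul(-1, Mul(-354, -60)))) = Mul(-1, Add(Add(178, Pow(-138, 2), Mul(28, -138)), Mul(-1, Mul(-354, -60)))) = Mul(-1, Add(Add(178, 19044, -3864), Mul(-1, 21240))) = Mul(-1, Add(15358, -21240)) = Mul(-1, -5882) = 5882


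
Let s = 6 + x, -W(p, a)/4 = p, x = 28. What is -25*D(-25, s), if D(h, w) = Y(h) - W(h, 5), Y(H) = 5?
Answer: 2375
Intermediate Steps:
W(p, a) = -4*p
s = 34 (s = 6 + 28 = 34)
D(h, w) = 5 + 4*h (D(h, w) = 5 - (-4)*h = 5 + 4*h)
-25*D(-25, s) = -25*(5 + 4*(-25)) = -25*(5 - 100) = -25*(-95) = 2375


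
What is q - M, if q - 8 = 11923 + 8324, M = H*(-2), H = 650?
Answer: 21555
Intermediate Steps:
M = -1300 (M = 650*(-2) = -1300)
q = 20255 (q = 8 + (11923 + 8324) = 8 + 20247 = 20255)
q - M = 20255 - 1*(-1300) = 20255 + 1300 = 21555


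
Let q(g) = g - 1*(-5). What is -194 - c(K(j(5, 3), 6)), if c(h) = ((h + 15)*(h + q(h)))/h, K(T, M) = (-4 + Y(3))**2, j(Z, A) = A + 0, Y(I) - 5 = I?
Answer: -4251/16 ≈ -265.69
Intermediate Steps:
Y(I) = 5 + I
j(Z, A) = A
q(g) = 5 + g (q(g) = g + 5 = 5 + g)
K(T, M) = 16 (K(T, M) = (-4 + (5 + 3))**2 = (-4 + 8)**2 = 4**2 = 16)
c(h) = (5 + 2*h)*(15 + h)/h (c(h) = ((h + 15)*(h + (5 + h)))/h = ((15 + h)*(5 + 2*h))/h = ((5 + 2*h)*(15 + h))/h = (5 + 2*h)*(15 + h)/h)
-194 - c(K(j(5, 3), 6)) = -194 - (35 + 2*16 + 75/16) = -194 - (35 + 32 + 75*(1/16)) = -194 - (35 + 32 + 75/16) = -194 - 1*1147/16 = -194 - 1147/16 = -4251/16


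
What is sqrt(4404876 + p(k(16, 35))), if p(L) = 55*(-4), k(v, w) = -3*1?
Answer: 4*sqrt(275291) ≈ 2098.7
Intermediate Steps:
k(v, w) = -3
p(L) = -220
sqrt(4404876 + p(k(16, 35))) = sqrt(4404876 - 220) = sqrt(4404656) = 4*sqrt(275291)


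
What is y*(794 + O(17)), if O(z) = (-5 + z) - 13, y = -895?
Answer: -709735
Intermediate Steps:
O(z) = -18 + z
y*(794 + O(17)) = -895*(794 + (-18 + 17)) = -895*(794 - 1) = -895*793 = -709735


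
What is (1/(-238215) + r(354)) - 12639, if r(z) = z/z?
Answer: -3010561171/238215 ≈ -12638.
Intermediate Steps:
r(z) = 1
(1/(-238215) + r(354)) - 12639 = (1/(-238215) + 1) - 12639 = (-1/238215 + 1) - 12639 = 238214/238215 - 12639 = -3010561171/238215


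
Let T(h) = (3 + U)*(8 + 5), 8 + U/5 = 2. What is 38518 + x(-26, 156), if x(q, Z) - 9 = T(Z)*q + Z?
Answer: 47809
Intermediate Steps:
U = -30 (U = -40 + 5*2 = -40 + 10 = -30)
T(h) = -351 (T(h) = (3 - 30)*(8 + 5) = -27*13 = -351)
x(q, Z) = 9 + Z - 351*q (x(q, Z) = 9 + (-351*q + Z) = 9 + (Z - 351*q) = 9 + Z - 351*q)
38518 + x(-26, 156) = 38518 + (9 + 156 - 351*(-26)) = 38518 + (9 + 156 + 9126) = 38518 + 9291 = 47809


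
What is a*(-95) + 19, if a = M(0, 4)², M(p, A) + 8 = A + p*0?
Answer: -1501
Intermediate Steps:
M(p, A) = -8 + A (M(p, A) = -8 + (A + p*0) = -8 + (A + 0) = -8 + A)
a = 16 (a = (-8 + 4)² = (-4)² = 16)
a*(-95) + 19 = 16*(-95) + 19 = -1520 + 19 = -1501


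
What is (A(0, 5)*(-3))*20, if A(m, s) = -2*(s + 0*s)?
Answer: 600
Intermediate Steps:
A(m, s) = -2*s (A(m, s) = -2*(s + 0) = -2*s)
(A(0, 5)*(-3))*20 = (-2*5*(-3))*20 = -10*(-3)*20 = 30*20 = 600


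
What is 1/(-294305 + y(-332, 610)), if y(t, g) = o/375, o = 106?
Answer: -375/110364269 ≈ -3.3978e-6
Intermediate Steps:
y(t, g) = 106/375
1/(-294305 + y(-332, 610)) = 1/(-294305 + 106/375) = 1/(-110364269/375) = -375/110364269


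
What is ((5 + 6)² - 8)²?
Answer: 12769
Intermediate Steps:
((5 + 6)² - 8)² = (11² - 8)² = (121 - 8)² = 113² = 12769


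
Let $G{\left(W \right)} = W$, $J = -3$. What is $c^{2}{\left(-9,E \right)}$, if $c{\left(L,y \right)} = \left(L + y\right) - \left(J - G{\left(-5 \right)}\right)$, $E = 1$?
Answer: $100$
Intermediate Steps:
$c{\left(L,y \right)} = -2 + L + y$ ($c{\left(L,y \right)} = \left(L + y\right) - 2 = -2 + L + y$)
$c^{2}{\left(-9,E \right)} = \left(-2 - 9 + 1\right)^{2} = \left(-10\right)^{2} = 100$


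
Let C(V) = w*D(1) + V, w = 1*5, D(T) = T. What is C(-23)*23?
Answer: -414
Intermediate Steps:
w = 5
C(V) = 5 + V (C(V) = 5*1 + V = 5 + V)
C(-23)*23 = (5 - 23)*23 = -18*23 = -414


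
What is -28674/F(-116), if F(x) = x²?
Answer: -14337/6728 ≈ -2.1309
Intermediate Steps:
-28674/F(-116) = -28674/((-116)²) = -28674/13456 = -28674*1/13456 = -14337/6728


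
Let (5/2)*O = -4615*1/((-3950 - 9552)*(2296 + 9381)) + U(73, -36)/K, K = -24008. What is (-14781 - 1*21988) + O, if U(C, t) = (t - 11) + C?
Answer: -86985568705392951/2365731124270 ≈ -36769.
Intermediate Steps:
U(C, t) = -11 + C + t (U(C, t) = (-11 + t) + C = -11 + C + t)
O = -997109321/2365731124270 (O = 2*(-4615*1/((-3950 - 9552)*(2296 + 9381)) + (-11 + 73 - 36)/(-24008))/5 = 2*(-4615/((-13502*11677)) + 26*(-1/24008))/5 = 2*(-4615/(-157662854) - 13/12004)/5 = 2*(-4615*(-1/157662854) - 13/12004)/5 = 2*(4615/157662854 - 13/12004)/5 = (2/5)*(-997109321/946292449708) = -997109321/2365731124270 ≈ -0.00042148)
(-14781 - 1*21988) + O = (-14781 - 1*21988) - 997109321/2365731124270 = (-14781 - 21988) - 997109321/2365731124270 = -36769 - 997109321/2365731124270 = -86985568705392951/2365731124270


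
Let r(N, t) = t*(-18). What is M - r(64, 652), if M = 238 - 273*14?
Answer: 8152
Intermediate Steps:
M = -3584 (M = 238 - 3822 = -3584)
r(N, t) = -18*t
M - r(64, 652) = -3584 - (-18)*652 = -3584 - 1*(-11736) = -3584 + 11736 = 8152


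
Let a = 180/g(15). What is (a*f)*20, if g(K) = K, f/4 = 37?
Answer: 35520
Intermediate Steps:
f = 148 (f = 4*37 = 148)
a = 12 (a = 180/15 = 180*(1/15) = 12)
(a*f)*20 = (12*148)*20 = 1776*20 = 35520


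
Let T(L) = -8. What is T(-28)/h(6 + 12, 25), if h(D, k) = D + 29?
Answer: -8/47 ≈ -0.17021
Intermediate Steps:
h(D, k) = 29 + D
T(-28)/h(6 + 12, 25) = -8/(29 + (6 + 12)) = -8/(29 + 18) = -8/47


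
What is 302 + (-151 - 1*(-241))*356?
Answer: 32342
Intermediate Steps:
302 + (-151 - 1*(-241))*356 = 302 + (-151 + 241)*356 = 302 + 90*356 = 302 + 32040 = 32342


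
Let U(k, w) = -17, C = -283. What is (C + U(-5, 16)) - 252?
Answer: -552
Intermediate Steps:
(C + U(-5, 16)) - 252 = (-283 - 17) - 252 = -300 - 252 = -552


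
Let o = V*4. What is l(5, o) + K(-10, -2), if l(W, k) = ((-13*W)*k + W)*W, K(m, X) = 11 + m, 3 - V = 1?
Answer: -2574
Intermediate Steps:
V = 2 (V = 3 - 1*1 = 3 - 1 = 2)
o = 8 (o = 2*4 = 8)
l(W, k) = W*(W - 13*W*k) (l(W, k) = (-13*W*k + W)*W = (W - 13*W*k)*W = W*(W - 13*W*k))
l(5, o) + K(-10, -2) = 5²*(1 - 13*8) + (11 - 10) = 25*(1 - 104) + 1 = 25*(-103) + 1 = -2575 + 1 = -2574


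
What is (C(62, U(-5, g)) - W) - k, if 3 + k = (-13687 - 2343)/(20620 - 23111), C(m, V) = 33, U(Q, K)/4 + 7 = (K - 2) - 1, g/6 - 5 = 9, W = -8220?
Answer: 20549666/2491 ≈ 8249.6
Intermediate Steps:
g = 84 (g = 30 + 6*9 = 30 + 54 = 84)
U(Q, K) = -40 + 4*K (U(Q, K) = -28 + 4*((K - 2) - 1) = -28 + 4*((-2 + K) - 1) = -28 + 4*(-3 + K) = -28 + (-12 + 4*K) = -40 + 4*K)
k = 8557/2491 (k = -3 + (-13687 - 2343)/(20620 - 23111) = -3 - 16030/(-2491) = -3 - 16030*(-1/2491) = -3 + 16030/2491 = 8557/2491 ≈ 3.4352)
(C(62, U(-5, g)) - W) - k = (33 - 1*(-8220)) - 1*8557/2491 = (33 + 8220) - 8557/2491 = 8253 - 8557/2491 = 20549666/2491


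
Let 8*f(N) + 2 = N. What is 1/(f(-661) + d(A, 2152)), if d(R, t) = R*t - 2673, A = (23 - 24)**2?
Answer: -8/4831 ≈ -0.0016560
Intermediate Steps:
A = 1 (A = (-1)**2 = 1)
d(R, t) = -2673 + R*t
f(N) = -1/4 + N/8
1/(f(-661) + d(A, 2152)) = 1/((-1/4 + (1/8)*(-661)) + (-2673 + 1*2152)) = 1/((-1/4 - 661/8) + (-2673 + 2152)) = 1/(-663/8 - 521) = 1/(-4831/8) = -8/4831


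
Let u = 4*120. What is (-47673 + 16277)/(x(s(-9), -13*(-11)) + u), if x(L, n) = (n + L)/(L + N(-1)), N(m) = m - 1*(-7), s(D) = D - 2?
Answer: -39245/567 ≈ -69.215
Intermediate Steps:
u = 480
s(D) = -2 + D
N(m) = 7 + m (N(m) = m + 7 = 7 + m)
x(L, n) = (L + n)/(6 + L) (x(L, n) = (n + L)/(L + (7 - 1)) = (L + n)/(L + 6) = (L + n)/(6 + L))
(-47673 + 16277)/(x(s(-9), -13*(-11)) + u) = (-47673 + 16277)/(((-2 - 9) - 13*(-11))/(6 + (-2 - 9)) + 480) = -31396/((-11 + 143)/(6 - 11) + 480) = -31396/(132/(-5) + 480) = -31396/(-1/5*132 + 480) = -31396/(-132/5 + 480) = -31396/2268/5 = -31396*5/2268 = -39245/567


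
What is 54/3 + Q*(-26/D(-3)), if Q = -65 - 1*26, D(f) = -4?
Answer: -1147/2 ≈ -573.50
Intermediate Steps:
Q = -91 (Q = -65 - 26 = -91)
54/3 + Q*(-26/D(-3)) = 54/3 - (-2366)/(-4) = 54*(⅓) - (-2366)*(-1)/4 = 18 - 91*13/2 = 18 - 1183/2 = -1147/2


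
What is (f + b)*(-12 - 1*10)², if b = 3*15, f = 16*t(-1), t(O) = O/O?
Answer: 29524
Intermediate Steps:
t(O) = 1
f = 16 (f = 16*1 = 16)
b = 45
(f + b)*(-12 - 1*10)² = (16 + 45)*(-12 - 1*10)² = 61*(-12 - 10)² = 61*(-22)² = 61*484 = 29524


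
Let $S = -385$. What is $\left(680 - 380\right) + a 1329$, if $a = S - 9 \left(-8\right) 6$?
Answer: $62763$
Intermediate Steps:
$a = 47$ ($a = -385 - 9 \left(-8\right) 6 = -385 - \left(-72\right) 6 = -385 - -432 = -385 + 432 = 47$)
$\left(680 - 380\right) + a 1329 = \left(680 - 380\right) + 47 \cdot 1329 = \left(680 - 380\right) + 62463 = 300 + 62463 = 62763$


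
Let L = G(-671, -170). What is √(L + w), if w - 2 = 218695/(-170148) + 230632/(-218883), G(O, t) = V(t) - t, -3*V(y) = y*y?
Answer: I*√826792192503232375607/295575434 ≈ 97.281*I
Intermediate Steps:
V(y) = -y²/3 (V(y) = -y*y/3 = -y²/3)
G(O, t) = -t - t²/3 (G(O, t) = -t²/3 - t = -t - t²/3)
w = -4208393951/12414168228 (w = 2 + (218695/(-170148) + 230632/(-218883)) = 2 + (218695*(-1/170148) + 230632*(-1/218883)) = 2 + (-218695/170148 - 230632/218883) = 2 - 29036730407/12414168228 = -4208393951/12414168228 ≈ -0.33900)
L = -28390/3 (L = (⅓)*(-170)*(-3 - 1*(-170)) = (⅓)*(-170)*(-3 + 170) = (⅓)*(-170)*167 = -28390/3 ≈ -9463.3)
√(L + w) = √(-28390/3 - 4208393951/12414168228) = √(-39161206797197/4138056076) = I*√826792192503232375607/295575434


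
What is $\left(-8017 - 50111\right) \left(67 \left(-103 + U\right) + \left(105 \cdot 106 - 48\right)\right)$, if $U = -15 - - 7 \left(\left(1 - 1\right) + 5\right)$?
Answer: $-320924688$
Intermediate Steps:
$U = 20$ ($U = -15 - - 7 \left(0 + 5\right) = -15 - \left(-7\right) 5 = -15 - -35 = -15 + 35 = 20$)
$\left(-8017 - 50111\right) \left(67 \left(-103 + U\right) + \left(105 \cdot 106 - 48\right)\right) = \left(-8017 - 50111\right) \left(67 \left(-103 + 20\right) + \left(105 \cdot 106 - 48\right)\right) = - 58128 \left(67 \left(-83\right) + \left(11130 - 48\right)\right) = - 58128 \left(-5561 + 11082\right) = \left(-58128\right) 5521 = -320924688$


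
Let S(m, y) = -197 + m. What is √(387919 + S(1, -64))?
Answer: √387723 ≈ 622.67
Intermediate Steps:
√(387919 + S(1, -64)) = √(387919 + (-197 + 1)) = √(387919 - 196) = √387723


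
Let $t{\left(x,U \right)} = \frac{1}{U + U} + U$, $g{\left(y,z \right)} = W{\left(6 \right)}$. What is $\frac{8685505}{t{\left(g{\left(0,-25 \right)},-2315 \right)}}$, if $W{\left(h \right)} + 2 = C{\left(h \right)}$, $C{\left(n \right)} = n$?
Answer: $- \frac{40213888150}{10718451} \approx -3751.8$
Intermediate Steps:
$W{\left(h \right)} = -2 + h$
$g{\left(y,z \right)} = 4$ ($g{\left(y,z \right)} = -2 + 6 = 4$)
$t{\left(x,U \right)} = U + \frac{1}{2 U}$ ($t{\left(x,U \right)} = \frac{1}{2 U} + U = U + \frac{1}{2 U}$)
$\frac{8685505}{t{\left(g{\left(0,-25 \right)},-2315 \right)}} = \frac{8685505}{-2315 + \frac{1}{2 \left(-2315\right)}} = \frac{8685505}{-2315 + \frac{1}{2} \left(- \frac{1}{2315}\right)} = \frac{8685505}{-2315 - \frac{1}{4630}} = \frac{8685505}{- \frac{10718451}{4630}} = 8685505 \left(- \frac{4630}{10718451}\right) = - \frac{40213888150}{10718451}$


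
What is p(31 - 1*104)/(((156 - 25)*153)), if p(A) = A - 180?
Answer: -253/20043 ≈ -0.012623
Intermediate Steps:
p(A) = -180 + A
p(31 - 1*104)/(((156 - 25)*153)) = (-180 + (31 - 1*104))/(((156 - 25)*153)) = (-180 + (31 - 104))/((131*153)) = (-180 - 73)/20043 = -253*1/20043 = -253/20043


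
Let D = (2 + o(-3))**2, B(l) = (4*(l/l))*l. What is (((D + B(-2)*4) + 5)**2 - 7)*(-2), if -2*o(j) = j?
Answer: -3369/8 ≈ -421.13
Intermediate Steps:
B(l) = 4*l (B(l) = (4*1)*l = 4*l)
o(j) = -j/2
D = 49/4 (D = (2 - 1/2*(-3))**2 = (2 + 3/2)**2 = (7/2)**2 = 49/4 ≈ 12.250)
(((D + B(-2)*4) + 5)**2 - 7)*(-2) = (((49/4 + (4*(-2))*4) + 5)**2 - 7)*(-2) = (((49/4 - 8*4) + 5)**2 - 7)*(-2) = (((49/4 - 32) + 5)**2 - 7)*(-2) = ((-79/4 + 5)**2 - 7)*(-2) = ((-59/4)**2 - 7)*(-2) = (3481/16 - 7)*(-2) = (3369/16)*(-2) = -3369/8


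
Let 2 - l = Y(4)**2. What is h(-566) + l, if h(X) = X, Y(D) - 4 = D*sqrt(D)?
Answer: -708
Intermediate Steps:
Y(D) = 4 + D**(3/2) (Y(D) = 4 + D*sqrt(D) = 4 + D**(3/2))
l = -142 (l = 2 - (4 + 4**(3/2))**2 = 2 - (4 + 8)**2 = 2 - 1*12**2 = 2 - 1*144 = 2 - 144 = -142)
h(-566) + l = -566 - 142 = -708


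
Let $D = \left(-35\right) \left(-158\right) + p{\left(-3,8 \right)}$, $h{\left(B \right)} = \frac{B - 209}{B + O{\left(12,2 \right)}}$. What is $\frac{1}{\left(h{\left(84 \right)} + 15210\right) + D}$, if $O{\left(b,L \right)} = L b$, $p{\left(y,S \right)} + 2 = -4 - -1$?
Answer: $\frac{108}{2239255} \approx 4.823 \cdot 10^{-5}$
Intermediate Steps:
$p{\left(y,S \right)} = -5$ ($p{\left(y,S \right)} = -2 - 3 = -5$)
$h{\left(B \right)} = \frac{-209 + B}{24 + B}$ ($h{\left(B \right)} = \frac{B - 209}{B + 2 \cdot 12} = \frac{-209 + B}{B + 24} = \frac{-209 + B}{24 + B}$)
$D = 5525$ ($D = \left(-35\right) \left(-158\right) - 5 = 5530 - 5 = 5525$)
$\frac{1}{\left(h{\left(84 \right)} + 15210\right) + D} = \frac{1}{\left(\frac{-209 + 84}{24 + 84} + 15210\right) + 5525} = \frac{1}{\left(\frac{1}{108} \left(-125\right) + 15210\right) + 5525} = \frac{1}{\left(- \frac{125}{108} + 15210\right) + 5525} = \frac{1}{\frac{1642555}{108} + 5525} = \frac{1}{\frac{2239255}{108}} = \frac{108}{2239255}$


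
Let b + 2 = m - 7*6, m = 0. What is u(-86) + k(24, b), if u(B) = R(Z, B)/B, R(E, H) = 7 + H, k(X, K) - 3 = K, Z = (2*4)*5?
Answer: -3447/86 ≈ -40.081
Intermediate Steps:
Z = 40 (Z = 8*5 = 40)
b = -44 (b = -2 + (0 - 7*6) = -2 + (0 - 42) = -2 - 42 = -44)
k(X, K) = 3 + K
u(B) = (7 + B)/B
u(-86) + k(24, b) = (7 - 86)/(-86) + (3 - 44) = -1/86*(-79) - 41 = 79/86 - 41 = -3447/86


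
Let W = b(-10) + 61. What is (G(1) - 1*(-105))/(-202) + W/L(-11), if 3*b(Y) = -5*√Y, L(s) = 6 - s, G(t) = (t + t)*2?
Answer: 10469/3434 - 5*I*√10/51 ≈ 3.0486 - 0.31003*I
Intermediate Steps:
G(t) = 4*t (G(t) = (2*t)*2 = 4*t)
b(Y) = -5*√Y/3 (b(Y) = (-5*√Y)/3 = -5*√Y/3)
W = 61 - 5*I*√10/3 (W = -5*I*√10/3 + 61 = 61 - 5*I*√10/3 ≈ 61.0 - 5.2705*I)
(G(1) - 1*(-105))/(-202) + W/L(-11) = (4*1 - 1*(-105))/(-202) + (61 - 5*I*√10/3)/(6 - 1*(-11)) = (4 + 105)*(-1/202) + (61 - 5*I*√10/3)/(6 + 11) = 109*(-1/202) + (61 - 5*I*√10/3)/17 = -109/202 + (61 - 5*I*√10/3)*(1/17) = -109/202 + (61/17 - 5*I*√10/51) = 10469/3434 - 5*I*√10/51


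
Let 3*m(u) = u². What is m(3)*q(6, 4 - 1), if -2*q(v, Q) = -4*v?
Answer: 36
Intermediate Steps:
q(v, Q) = 2*v (q(v, Q) = -(-2)*v = 2*v)
m(u) = u²/3
m(3)*q(6, 4 - 1) = ((⅓)*3²)*(2*6) = ((⅓)*9)*12 = 3*12 = 36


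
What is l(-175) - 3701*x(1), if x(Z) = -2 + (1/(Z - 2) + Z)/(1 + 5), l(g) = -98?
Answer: 7304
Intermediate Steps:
x(Z) = -2 + Z/6 + 1/(6*(-2 + Z)) (x(Z) = -2 + (1/(-2 + Z) + Z)/6 = -2 + (Z + 1/(-2 + Z))*(⅙) = -2 + (Z/6 + 1/(6*(-2 + Z))) = -2 + Z/6 + 1/(6*(-2 + Z)))
l(-175) - 3701*x(1) = -98 - 3701*(25 + 1² - 14*1)/(6*(-2 + 1)) = -98 - 3701*(⅙)*(25 + 1 - 14)/(-1) = -98 - 3701*(⅙)*(-1)*12 = -98 - 3701*(-2) = -98 - 1*(-7402) = -98 + 7402 = 7304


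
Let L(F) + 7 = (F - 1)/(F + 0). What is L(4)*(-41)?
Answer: 1025/4 ≈ 256.25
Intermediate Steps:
L(F) = -7 + (-1 + F)/F (L(F) = -7 + (F - 1)/(F + 0) = -7 + (-1 + F)/F)
L(4)*(-41) = (-6 - 1/4)*(-41) = (-6 - 1*¼)*(-41) = (-6 - ¼)*(-41) = -25/4*(-41) = 1025/4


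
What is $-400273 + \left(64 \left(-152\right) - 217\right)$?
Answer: $-410218$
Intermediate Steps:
$-400273 + \left(64 \left(-152\right) - 217\right) = -400273 - 9945 = -410218$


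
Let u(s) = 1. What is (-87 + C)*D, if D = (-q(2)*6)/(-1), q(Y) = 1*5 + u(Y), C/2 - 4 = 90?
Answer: 3636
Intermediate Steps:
C = 188 (C = 8 + 2*90 = 8 + 180 = 188)
q(Y) = 6 (q(Y) = 1*5 + 1 = 5 + 1 = 6)
D = 36 (D = (-1*6*6)/(-1) = -6*6*(-1) = -36*(-1) = 36)
(-87 + C)*D = (-87 + 188)*36 = 101*36 = 3636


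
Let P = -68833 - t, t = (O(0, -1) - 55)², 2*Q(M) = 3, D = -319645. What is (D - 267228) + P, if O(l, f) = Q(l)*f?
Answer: -2635593/4 ≈ -6.5890e+5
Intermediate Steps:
Q(M) = 3/2 (Q(M) = (½)*3 = 3/2)
O(l, f) = 3*f/2
t = 12769/4 (t = ((3/2)*(-1) - 55)² = (-3/2 - 55)² = (-113/2)² = 12769/4 ≈ 3192.3)
P = -288101/4 (P = -68833 - 1*12769/4 = -68833 - 12769/4 = -288101/4 ≈ -72025.)
(D - 267228) + P = (-319645 - 267228) - 288101/4 = -586873 - 288101/4 = -2635593/4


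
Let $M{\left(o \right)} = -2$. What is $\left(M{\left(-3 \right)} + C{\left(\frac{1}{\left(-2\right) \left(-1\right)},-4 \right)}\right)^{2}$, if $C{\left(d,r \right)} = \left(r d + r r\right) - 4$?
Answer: $64$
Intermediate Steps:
$C{\left(d,r \right)} = -4 + r^{2} + d r$ ($C{\left(d,r \right)} = \left(d r + r^{2}\right) - 4 = \left(r^{2} + d r\right) - 4 = -4 + r^{2} + d r$)
$\left(M{\left(-3 \right)} + C{\left(\frac{1}{\left(-2\right) \left(-1\right)},-4 \right)}\right)^{2} = \left(-2 + \left(-4 + \left(-4\right)^{2} + \frac{1}{\left(-2\right) \left(-1\right)} \left(-4\right)\right)\right)^{2} = \left(-2 + \left(-4 + 16 + \left(- \frac{1}{2}\right) \left(-1\right) \left(-4\right)\right)\right)^{2} = \left(-2 + \left(-4 + 16 + \frac{1}{2} \left(-4\right)\right)\right)^{2} = \left(-2 - -10\right)^{2} = \left(-2 + 10\right)^{2} = 8^{2} = 64$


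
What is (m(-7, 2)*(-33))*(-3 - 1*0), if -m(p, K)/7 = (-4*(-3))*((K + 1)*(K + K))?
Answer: -99792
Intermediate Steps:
m(p, K) = -168*K*(1 + K) (m(p, K) = -7*(-4*(-3))*(K + 1)*(K + K) = -84*(1 + K)*(2*K) = -84*2*K*(1 + K) = -168*K*(1 + K))
(m(-7, 2)*(-33))*(-3 - 1*0) = (-168*2*(1 + 2)*(-33))*(-3 - 1*0) = (-168*2*3*(-33))*(-3 + 0) = -1008*(-33)*(-3) = 33264*(-3) = -99792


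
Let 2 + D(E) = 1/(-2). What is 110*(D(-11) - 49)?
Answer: -5665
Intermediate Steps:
D(E) = -5/2 (D(E) = -2 + 1/(-2) = -2 - 1/2 = -5/2)
110*(D(-11) - 49) = 110*(-5/2 - 49) = 110*(-103/2) = -5665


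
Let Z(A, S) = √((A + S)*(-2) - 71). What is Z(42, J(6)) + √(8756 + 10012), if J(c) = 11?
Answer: 4*√1173 + I*√177 ≈ 137.0 + 13.304*I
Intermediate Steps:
Z(A, S) = √(-71 - 2*A - 2*S) (Z(A, S) = √((-2*A - 2*S) - 71) = √(-71 - 2*A - 2*S))
Z(42, J(6)) + √(8756 + 10012) = √(-71 - 2*42 - 2*11) + √(8756 + 10012) = √(-71 - 84 - 22) + √18768 = √(-177) + 4*√1173 = I*√177 + 4*√1173 = 4*√1173 + I*√177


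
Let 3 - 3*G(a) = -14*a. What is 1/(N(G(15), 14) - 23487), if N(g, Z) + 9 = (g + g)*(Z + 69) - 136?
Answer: -1/11846 ≈ -8.4417e-5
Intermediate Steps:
G(a) = 1 + 14*a/3 (G(a) = 1 - (-14)*a/3 = 1 + 14*a/3)
N(g, Z) = -145 + 2*g*(69 + Z) (N(g, Z) = -9 + ((g + g)*(Z + 69) - 136) = -9 + ((2*g)*(69 + Z) - 136) = -9 + (2*g*(69 + Z) - 136) = -9 + (-136 + 2*g*(69 + Z)) = -145 + 2*g*(69 + Z))
1/(N(G(15), 14) - 23487) = 1/((-145 + 138*(1 + (14/3)*15) + 2*14*(1 + (14/3)*15)) - 23487) = 1/((-145 + 138*(1 + 70) + 2*14*(1 + 70)) - 23487) = 1/((-145 + 138*71 + 2*14*71) - 23487) = 1/((-145 + 9798 + 1988) - 23487) = 1/(11641 - 23487) = 1/(-11846) = -1/11846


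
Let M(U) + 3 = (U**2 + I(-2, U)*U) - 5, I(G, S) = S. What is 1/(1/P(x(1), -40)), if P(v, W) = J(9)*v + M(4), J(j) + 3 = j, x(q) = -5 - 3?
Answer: -24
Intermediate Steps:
x(q) = -8
J(j) = -3 + j
M(U) = -8 + 2*U**2 (M(U) = -3 + ((U**2 + U*U) - 5) = -3 + ((U**2 + U**2) - 5) = -3 + (2*U**2 - 5) = -3 + (-5 + 2*U**2) = -8 + 2*U**2)
P(v, W) = 24 + 6*v (P(v, W) = (-3 + 9)*v + (-8 + 2*4**2) = 6*v + (-8 + 2*16) = 6*v + (-8 + 32) = 6*v + 24 = 24 + 6*v)
1/(1/P(x(1), -40)) = 1/(1/(24 + 6*(-8))) = 1/(1/(24 - 48)) = 1/(1/(-24)) = 1/(-1/24) = -24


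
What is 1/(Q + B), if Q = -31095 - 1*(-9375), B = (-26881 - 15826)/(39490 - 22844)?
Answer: -2378/51656261 ≈ -4.6035e-5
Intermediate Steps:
B = -6101/2378 (B = -42707/16646 = -42707*1/16646 = -6101/2378 ≈ -2.5656)
Q = -21720 (Q = -31095 + 9375 = -21720)
1/(Q + B) = 1/(-21720 - 6101/2378) = 1/(-51656261/2378) = -2378/51656261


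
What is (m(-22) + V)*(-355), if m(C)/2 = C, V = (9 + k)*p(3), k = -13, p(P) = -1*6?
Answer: 7100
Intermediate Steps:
p(P) = -6
V = 24 (V = (9 - 13)*(-6) = -4*(-6) = 24)
m(C) = 2*C
(m(-22) + V)*(-355) = (2*(-22) + 24)*(-355) = (-44 + 24)*(-355) = -20*(-355) = 7100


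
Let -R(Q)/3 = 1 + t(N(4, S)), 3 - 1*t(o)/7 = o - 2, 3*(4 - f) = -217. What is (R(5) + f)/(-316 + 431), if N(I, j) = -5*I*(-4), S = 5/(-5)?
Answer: 43/3 ≈ 14.333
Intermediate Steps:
f = 229/3 (f = 4 - 1/3*(-217) = 4 + 217/3 = 229/3 ≈ 76.333)
S = -1 (S = 5*(-1/5) = -1)
N(I, j) = 20*I
t(o) = 35 - 7*o (t(o) = 21 - 7*(o - 2) = 21 - 7*(-2 + o) = 21 + (14 - 7*o) = 35 - 7*o)
R(Q) = 1572 (R(Q) = -3*(1 + (35 - 140*4)) = -3*(1 + (35 - 7*80)) = -3*(1 + (35 - 560)) = -3*(1 - 525) = -3*(-524) = 1572)
(R(5) + f)/(-316 + 431) = (1572 + 229/3)/(-316 + 431) = (4945/3)/115 = (4945/3)*(1/115) = 43/3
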